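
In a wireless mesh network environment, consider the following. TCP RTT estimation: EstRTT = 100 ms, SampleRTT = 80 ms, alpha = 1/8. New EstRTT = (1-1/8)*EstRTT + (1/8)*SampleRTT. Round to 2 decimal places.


Given: EstRTT = 100 ms, SampleRTT = 80 ms, alpha = 1/8
New EstRTT = (1 - alpha) * EstRTT + alpha * SampleRTT
(7/8) * 100 = 87.5
(1/8) * 80 = 10
New EstRTT = 87.5 + 10 = 97.5 ms -> 97.50 ms (2 dp)

97.50


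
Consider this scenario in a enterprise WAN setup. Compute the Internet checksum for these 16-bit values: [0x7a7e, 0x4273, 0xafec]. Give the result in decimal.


Given words: [0x7a7e, 0x4273, 0xafec]
Step 1: Sum all words
Raw sum = 31358 + 17011 + 45036 = 93405
Step 2: Fold carry: (27869 + 1) = 27870
One's complement = ~27870 & 0xFFFF = 37665

37665


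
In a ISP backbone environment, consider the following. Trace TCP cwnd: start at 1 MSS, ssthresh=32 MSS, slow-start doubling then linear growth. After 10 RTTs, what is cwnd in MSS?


RTT 0: cwnd = 1 MSS (initial)
RTT 1: cwnd = 2 MSS (slow start, doubled)
RTT 2: cwnd = 4 MSS (slow start, doubled)
RTT 3: cwnd = 8 MSS (slow start, doubled)
RTT 4: cwnd = 16 MSS (slow start, doubled)
RTT 5: cwnd = 32 MSS (slow start, doubled)
RTT 6: cwnd = 33 MSS (congestion avoidance, +1)
RTT 7: cwnd = 34 MSS (congestion avoidance, +1)
RTT 8: cwnd = 35 MSS (congestion avoidance, +1)
RTT 9: cwnd = 36 MSS (congestion avoidance, +1)
RTT 10: cwnd = 37 MSS (congestion avoidance, +1)

37


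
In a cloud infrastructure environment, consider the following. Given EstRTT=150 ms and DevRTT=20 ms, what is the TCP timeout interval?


Given: EstRTT = 150 ms, DevRTT = 20 ms
Timeout = EstRTT + 4 * DevRTT
4 * DevRTT = 4 * 20 = 80
Timeout = 150 + 80 = 230 ms

230


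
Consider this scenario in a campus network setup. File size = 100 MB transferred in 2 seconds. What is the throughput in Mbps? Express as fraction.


Given: file = 100 MB, time = 2 s
File in Mb = 100 * 8 = 800 Mb
Throughput = 800 / 2 Mbps
Throughput = 400 Mbps

400


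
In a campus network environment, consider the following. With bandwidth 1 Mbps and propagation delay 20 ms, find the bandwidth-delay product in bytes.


Given: bandwidth = 1 Mbps, delay = 20 ms
BDP in bits = 1 * 10^6 * 20 / 1000
BDP in bits = 20000
BDP in bytes = 20000 / 8 = 2500

2500


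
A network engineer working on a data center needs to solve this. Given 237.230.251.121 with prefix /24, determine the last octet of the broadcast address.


Given: IP = 237.230.251.121, prefix = /24
Host bits = 32 - 24 = 8
Network last octet = 121 AND mask = 0
Host part size = 2^8 - 1 = 255
Broadcast last octet = 0 OR 255 = 255

255


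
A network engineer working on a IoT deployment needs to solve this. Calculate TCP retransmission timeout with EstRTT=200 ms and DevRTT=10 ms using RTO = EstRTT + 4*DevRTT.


Given: EstRTT = 200 ms, DevRTT = 10 ms
Timeout = EstRTT + 4 * DevRTT
4 * DevRTT = 4 * 10 = 40
Timeout = 200 + 40 = 240 ms

240


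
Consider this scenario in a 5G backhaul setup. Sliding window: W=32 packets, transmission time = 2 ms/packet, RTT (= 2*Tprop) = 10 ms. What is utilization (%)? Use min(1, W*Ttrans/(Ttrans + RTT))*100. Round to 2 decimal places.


Given: W = 32, Ttrans = 2 ms, RTT = 10 ms (= 2 * Tprop, Tprop = 5 ms)
Cycle time = Ttrans + RTT = 2 + 10 = 12 ms (first packet sent until its ACK returns)
W * Ttrans = 32 * 2 = 64 ms of sending per cycle
W * Ttrans / (Ttrans + RTT) = 64 / 12 = 5.333333
U = min(1, 5.333333) = 1.000000
U% = 100.00%

100.00


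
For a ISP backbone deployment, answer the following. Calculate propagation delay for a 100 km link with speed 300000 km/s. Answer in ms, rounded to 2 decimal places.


Given: distance = 100 km, speed = 300000 km/s
Delay = distance / speed = 100 / 300000 seconds
Delay in ms = 100 * 1000 / 300000
Delay = 0.3333 ms
Rounded to 2 dp = 0.33 ms

0.33


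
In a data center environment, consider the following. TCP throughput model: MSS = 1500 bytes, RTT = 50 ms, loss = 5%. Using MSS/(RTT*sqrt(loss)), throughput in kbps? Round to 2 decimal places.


Given: MSS = 1500 bytes, RTT = 50 ms, loss = 5%
RTT in seconds = 50 / 1000 = 0.05
Loss rate = 5% = 0.05
sqrt(loss) = sqrt(0.05) = 0.223606797750
Throughput (bytes/s) = 1500 / (0.05 * 0.223606797750) = 134164.0786
Throughput (kbps) = 134164.0786 * 8 / 1000 = 1073.312629 -> 1073.31 kbps (2 dp)

1073.31


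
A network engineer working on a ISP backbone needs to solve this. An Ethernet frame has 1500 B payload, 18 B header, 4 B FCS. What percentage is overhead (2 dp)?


Given: payload = 1500 B, header = 18 B, trailer = 4 B
Overhead bytes = header + trailer = 18 + 4 = 22
Total frame = payload + overhead = 1500 + 22 = 1522
Overhead % = 22 / 1522 * 100 = 1.4455% -> 1.45% (2 dp)

1.45


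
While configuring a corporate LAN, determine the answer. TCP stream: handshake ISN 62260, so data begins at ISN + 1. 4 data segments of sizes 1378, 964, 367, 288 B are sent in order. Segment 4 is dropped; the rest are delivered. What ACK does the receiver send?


SYN uses sequence number 62260; first data byte = ISN + 1 = 62261.
Segment 1: SEQ = 62261, len = 1378 B, covers [62261, 63638]
Segment 2: SEQ = 63639, len = 964 B, covers [63639, 64602]
Segment 3: SEQ = 64603, len = 367 B, covers [64603, 64969]
Segment 4: SEQ = 64970, len = 288 B, covers [64970, 65257] [LOST]
In-order data received: bytes [62261, 64969] (segments 1..3).
Segment 4 missing -> gap begins at byte 64970.
Cumulative ACK = next expected in-order byte = 62261 + 1378 + 964 + 367 = 64970

64970


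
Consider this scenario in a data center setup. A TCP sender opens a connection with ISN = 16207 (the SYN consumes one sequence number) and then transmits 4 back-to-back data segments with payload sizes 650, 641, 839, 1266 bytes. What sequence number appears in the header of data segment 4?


The SYN occupies sequence number ISN = 16207, so the first data byte is ISN + 1 = 16208.
SEQ of data segment i = (ISN + 1) + sum of payload sizes of segments 1..i-1.
Segment 1: SEQ = 16208, payload = 650 bytes
Segment 2: SEQ = 16858, payload = 641 bytes
Segment 3: SEQ = 17499, payload = 839 bytes
Segment 4: SEQ = 18338, payload = 1266 bytes
SEQ of segment 4 = 16208 + 650 + 641 + 839 = 18338

18338


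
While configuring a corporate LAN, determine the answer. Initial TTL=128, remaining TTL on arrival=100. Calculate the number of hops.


Given: initial TTL = 128, received TTL = 100
Hops = initial TTL - received TTL
Hops = 128 - 100 = 28

28


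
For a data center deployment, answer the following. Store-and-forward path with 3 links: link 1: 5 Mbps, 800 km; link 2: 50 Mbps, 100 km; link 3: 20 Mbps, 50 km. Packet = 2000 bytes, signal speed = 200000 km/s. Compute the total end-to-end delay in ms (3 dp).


Packet = 2000 bytes = 16000 bits. Store-and-forward: sum (t_trans + t_prop) per link.
Link 1: t_trans = 16000/(5*10^6) s = 3.2000 ms; t_prop = 800/200000 s = 4.0000 ms; subtotal = 7.2000 ms
Link 2: t_trans = 16000/(50*10^6) s = 0.3200 ms; t_prop = 100/200000 s = 0.5000 ms; subtotal = 0.8200 ms
Link 3: t_trans = 16000/(20*10^6) s = 0.8000 ms; t_prop = 50/200000 s = 0.2500 ms; subtotal = 1.0500 ms
End-to-end = 7.2000 + 0.8200 + 1.0500 = 9.0700 ms -> 9.070 ms (3 dp)

9.070


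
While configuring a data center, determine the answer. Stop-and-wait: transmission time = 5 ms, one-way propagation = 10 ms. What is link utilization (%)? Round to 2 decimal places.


Given: Ttrans = 5 ms, Tprop = 10 ms
RTT = 2 * Tprop = 2 * 10 = 20 ms
U = Ttrans / (Ttrans + RTT)
U = 5 / (5 + 20)
U = 5 / 25 = 0.2
U% = 20.00%

20.00


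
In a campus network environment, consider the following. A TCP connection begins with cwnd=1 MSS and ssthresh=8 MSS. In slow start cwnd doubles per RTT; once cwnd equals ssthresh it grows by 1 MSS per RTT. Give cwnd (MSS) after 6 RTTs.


RTT 0: cwnd = 1 MSS (initial)
RTT 1: cwnd = 2 MSS (slow start, doubled)
RTT 2: cwnd = 4 MSS (slow start, doubled)
RTT 3: cwnd = 8 MSS (slow start, doubled)
RTT 4: cwnd = 9 MSS (congestion avoidance, +1)
RTT 5: cwnd = 10 MSS (congestion avoidance, +1)
RTT 6: cwnd = 11 MSS (congestion avoidance, +1)

11


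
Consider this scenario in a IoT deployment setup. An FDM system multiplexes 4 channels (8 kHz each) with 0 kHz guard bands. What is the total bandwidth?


Given: 4 channels, 8 kHz each, guard = 0 kHz
Channel bandwidth = 4 * 8 = 32 kHz
Guard bands = 3 gaps * 0 kHz = 0 kHz
Total = 32 + 0 = 32 kHz

32


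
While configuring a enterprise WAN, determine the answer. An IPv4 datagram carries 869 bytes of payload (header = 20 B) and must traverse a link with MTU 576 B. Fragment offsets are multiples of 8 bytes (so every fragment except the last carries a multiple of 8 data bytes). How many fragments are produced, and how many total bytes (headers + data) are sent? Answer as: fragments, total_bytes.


Max data per non-final fragment = floor((MTU - header)/8)*8 = floor((576 - 20)/8)*8 = floor(556/8)*8 = 552 B
Final fragment needs no 8-byte alignment: it can carry up to MTU - header = 556 B
Non-final fragments needed = ceil((payload - 556) / 552) = ceil(313/552) = ceil(0.5670) = 1
Number of fragments = 1 + 1 = 2
Fragment sizes (data): 1 * 552 B + 317 B (last, 317 <= 556 OK)
Total bytes sent = payload + n_frags * header = 869 + 2*20 = 869 + 40 = 909 B

2, 909


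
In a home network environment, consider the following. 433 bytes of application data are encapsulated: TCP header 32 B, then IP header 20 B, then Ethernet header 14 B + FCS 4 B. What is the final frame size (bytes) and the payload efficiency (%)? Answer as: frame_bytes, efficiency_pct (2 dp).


TCP segment = 433 + 32 = 465 B
IP packet = 465 + 20 = 485 B
Ethernet frame = 485 + 14 + 4 = 503 B
Efficiency = app / frame = 433 / 503 = 0.860835 = 86.0835% -> 86.08% (2 dp)

503, 86.08


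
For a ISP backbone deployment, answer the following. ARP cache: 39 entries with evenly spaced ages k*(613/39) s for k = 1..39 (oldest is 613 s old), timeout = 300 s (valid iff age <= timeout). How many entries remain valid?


Ages are k * 613/39 s for k = 1..39 (spacing = 15.7179 s).
Entry k is valid iff k * 613/39 <= 300 iff k <= 39 * 300 / 613 = 19.0865
n_valid = floor(19.0865) = 19
(n_stale = 39 - 19 = 20)

19


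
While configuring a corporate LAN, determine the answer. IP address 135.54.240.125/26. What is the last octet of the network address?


Given: IP = 135.54.240.125, prefix = /26
Subnet mask = 255.255.255.192
Last octet of IP: 125
Last octet of mask: 192
Network last octet = 125 AND 192 = 64

64


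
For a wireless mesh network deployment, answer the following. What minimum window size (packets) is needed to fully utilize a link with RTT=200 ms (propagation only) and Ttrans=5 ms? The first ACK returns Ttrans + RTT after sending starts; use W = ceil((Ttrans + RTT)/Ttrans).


Given: Ttrans = 5 ms, RTT = 200 ms (= 2 * Tprop, Tprop = 100 ms)
Time until first ACK returns = Ttrans + RTT = 5 + 200 = 205 ms
Need W * Ttrans >= Ttrans + RTT  ->  W >= (Ttrans + RTT) / Ttrans
(Ttrans + RTT) / Ttrans = 205 / 5 = 41
W_min = ceil(41) = 41

41


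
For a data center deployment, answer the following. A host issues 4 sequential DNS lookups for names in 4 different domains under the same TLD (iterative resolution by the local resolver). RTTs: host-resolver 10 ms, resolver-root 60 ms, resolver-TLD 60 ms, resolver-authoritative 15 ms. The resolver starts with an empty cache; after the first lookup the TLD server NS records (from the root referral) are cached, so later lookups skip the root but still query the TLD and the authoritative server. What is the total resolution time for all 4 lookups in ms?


Lookup 1 (cold cache): local + root + TLD + auth = 10 + 60 + 60 + 15 = 145 ms
Lookups 2..4 (TLD NS cached -> skip root; new domain -> still ask TLD and auth): local + TLD + auth = 10 + 60 + 15 = 85 ms each
Remaining 3 lookups: 3 * 85 = 255 ms
Total = 145 + 255 = 400 ms

400


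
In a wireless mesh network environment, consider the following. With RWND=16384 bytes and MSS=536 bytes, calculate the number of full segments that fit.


Given: RWND = 16384 bytes, MSS = 536 bytes
Full segments = floor(RWND / MSS)
Full segments = floor(16384 / 536)
Full segments = floor(30.5672) = 30

30


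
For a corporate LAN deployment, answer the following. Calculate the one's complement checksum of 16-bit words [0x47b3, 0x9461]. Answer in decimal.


Given words: [0x47b3, 0x9461]
Step 1: Sum all words
Raw sum = 18355 + 37985 = 56340
One's complement = ~56340 & 0xFFFF = 9195

9195


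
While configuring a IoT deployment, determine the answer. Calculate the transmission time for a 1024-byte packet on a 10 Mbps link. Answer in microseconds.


Given: packet = 1024 bytes, bandwidth = 10 Mbps
Packet in bits = 1024 * 8 = 8192 bits
Bandwidth = 10 * 10^6 = 10000000 bps
Time = 8192 / 10000000 seconds
Time in us = 8192 * 10^6 / 10000000 = 819.2

819.2


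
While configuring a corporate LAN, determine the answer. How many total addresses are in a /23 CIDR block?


Given: CIDR prefix /23
Host bits = 32 - 23 = 9
Total addresses = 2^9 = 512

512


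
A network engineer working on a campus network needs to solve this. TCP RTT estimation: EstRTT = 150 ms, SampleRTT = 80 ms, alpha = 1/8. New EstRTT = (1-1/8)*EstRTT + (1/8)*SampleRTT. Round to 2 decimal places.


Given: EstRTT = 150 ms, SampleRTT = 80 ms, alpha = 1/8
New EstRTT = (1 - alpha) * EstRTT + alpha * SampleRTT
(7/8) * 150 = 131.25
(1/8) * 80 = 10
New EstRTT = 131.25 + 10 = 141.25 ms -> 141.25 ms (2 dp)

141.25


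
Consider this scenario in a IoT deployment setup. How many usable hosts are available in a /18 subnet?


Given: subnet mask /18
Host bits = 32 - 18 = 14
Total addresses = 2^14 = 16384
Usable hosts = 16384 - 2 (network + broadcast) = 16382

16382


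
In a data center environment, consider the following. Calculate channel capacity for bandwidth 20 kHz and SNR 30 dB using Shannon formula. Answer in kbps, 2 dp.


Given: B = 20 kHz, SNR = 30 dB
SNR linear = 10^(30/10) = 1000
1 + SNR = 1001
log2(1001) = 9.9672262588
C = 20 * 1000 * 9.9672262588 = 199344.5252 bps
C = 199.344525 kbps -> 199.34 kbps (2 dp)

199.34


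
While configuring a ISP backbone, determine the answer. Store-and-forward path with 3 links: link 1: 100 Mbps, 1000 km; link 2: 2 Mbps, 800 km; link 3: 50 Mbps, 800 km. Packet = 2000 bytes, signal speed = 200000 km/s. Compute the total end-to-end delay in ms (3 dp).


Packet = 2000 bytes = 16000 bits. Store-and-forward: sum (t_trans + t_prop) per link.
Link 1: t_trans = 16000/(100*10^6) s = 0.1600 ms; t_prop = 1000/200000 s = 5.0000 ms; subtotal = 5.1600 ms
Link 2: t_trans = 16000/(2*10^6) s = 8.0000 ms; t_prop = 800/200000 s = 4.0000 ms; subtotal = 12.0000 ms
Link 3: t_trans = 16000/(50*10^6) s = 0.3200 ms; t_prop = 800/200000 s = 4.0000 ms; subtotal = 4.3200 ms
End-to-end = 5.1600 + 12.0000 + 4.3200 = 21.4800 ms -> 21.480 ms (3 dp)

21.480


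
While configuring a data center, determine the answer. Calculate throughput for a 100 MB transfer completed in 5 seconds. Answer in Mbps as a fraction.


Given: file = 100 MB, time = 5 s
File in Mb = 100 * 8 = 800 Mb
Throughput = 800 / 5 Mbps
Throughput = 160 Mbps

160


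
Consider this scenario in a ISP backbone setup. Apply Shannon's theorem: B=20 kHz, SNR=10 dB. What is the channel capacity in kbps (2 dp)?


Given: B = 20 kHz, SNR = 10 dB
SNR linear = 10^(10/10) = 10
1 + SNR = 11
log2(11) = 3.4594316186
C = 20 * 1000 * 3.4594316186 = 69188.6324 bps
C = 69.188632 kbps -> 69.19 kbps (2 dp)

69.19


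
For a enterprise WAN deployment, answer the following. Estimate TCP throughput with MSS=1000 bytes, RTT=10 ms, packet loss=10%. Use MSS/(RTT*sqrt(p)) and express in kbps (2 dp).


Given: MSS = 1000 bytes, RTT = 10 ms, loss = 10%
RTT in seconds = 10 / 1000 = 0.01
Loss rate = 10% = 0.1
sqrt(loss) = sqrt(0.1) = 0.316227766017
Throughput (bytes/s) = 1000 / (0.01 * 0.316227766017) = 316227.7660
Throughput (kbps) = 316227.7660 * 8 / 1000 = 2529.822128 -> 2529.82 kbps (2 dp)

2529.82


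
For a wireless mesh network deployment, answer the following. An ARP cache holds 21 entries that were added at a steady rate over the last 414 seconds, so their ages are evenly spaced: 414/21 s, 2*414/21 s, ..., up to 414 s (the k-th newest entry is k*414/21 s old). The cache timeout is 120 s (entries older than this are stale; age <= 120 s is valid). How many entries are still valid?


Ages are k * 414/21 s for k = 1..21 (spacing = 19.7143 s).
Entry k is valid iff k * 414/21 <= 120 iff k <= 21 * 120 / 414 = 6.0870
n_valid = floor(6.0870) = 6
(n_stale = 21 - 6 = 15)

6


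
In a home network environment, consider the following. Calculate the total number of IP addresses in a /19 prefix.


Given: CIDR prefix /19
Host bits = 32 - 19 = 13
Total addresses = 2^13 = 8192

8192


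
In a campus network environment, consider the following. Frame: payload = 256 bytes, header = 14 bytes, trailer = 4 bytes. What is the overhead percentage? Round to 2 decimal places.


Given: payload = 256 B, header = 14 B, trailer = 4 B
Overhead bytes = header + trailer = 14 + 4 = 18
Total frame = payload + overhead = 256 + 18 = 274
Overhead % = 18 / 274 * 100 = 6.5693% -> 6.57% (2 dp)

6.57


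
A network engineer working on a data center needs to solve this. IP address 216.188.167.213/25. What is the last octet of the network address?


Given: IP = 216.188.167.213, prefix = /25
Subnet mask = 255.255.255.128
Last octet of IP: 213
Last octet of mask: 128
Network last octet = 213 AND 128 = 128

128


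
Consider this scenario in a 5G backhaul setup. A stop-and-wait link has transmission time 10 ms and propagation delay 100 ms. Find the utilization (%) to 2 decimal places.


Given: Ttrans = 10 ms, Tprop = 100 ms
RTT = 2 * Tprop = 2 * 100 = 200 ms
U = Ttrans / (Ttrans + RTT)
U = 10 / (10 + 200)
U = 10 / 210 = 0.047619
U% = 4.76%

4.76


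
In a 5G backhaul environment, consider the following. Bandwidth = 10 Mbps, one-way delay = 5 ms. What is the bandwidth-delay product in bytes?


Given: bandwidth = 10 Mbps, delay = 5 ms
BDP in bits = 10 * 10^6 * 5 / 1000
BDP in bits = 50000
BDP in bytes = 50000 / 8 = 6250

6250


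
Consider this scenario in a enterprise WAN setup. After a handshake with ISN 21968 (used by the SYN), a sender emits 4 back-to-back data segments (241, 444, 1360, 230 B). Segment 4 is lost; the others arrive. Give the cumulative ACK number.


SYN uses sequence number 21968; first data byte = ISN + 1 = 21969.
Segment 1: SEQ = 21969, len = 241 B, covers [21969, 22209]
Segment 2: SEQ = 22210, len = 444 B, covers [22210, 22653]
Segment 3: SEQ = 22654, len = 1360 B, covers [22654, 24013]
Segment 4: SEQ = 24014, len = 230 B, covers [24014, 24243] [LOST]
In-order data received: bytes [21969, 24013] (segments 1..3).
Segment 4 missing -> gap begins at byte 24014.
Cumulative ACK = next expected in-order byte = 21969 + 241 + 444 + 1360 = 24014

24014


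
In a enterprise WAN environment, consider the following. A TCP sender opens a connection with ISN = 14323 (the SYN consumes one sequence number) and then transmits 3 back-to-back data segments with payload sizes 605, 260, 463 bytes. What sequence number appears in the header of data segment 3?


The SYN occupies sequence number ISN = 14323, so the first data byte is ISN + 1 = 14324.
SEQ of data segment i = (ISN + 1) + sum of payload sizes of segments 1..i-1.
Segment 1: SEQ = 14324, payload = 605 bytes
Segment 2: SEQ = 14929, payload = 260 bytes
Segment 3: SEQ = 15189, payload = 463 bytes
SEQ of segment 3 = 14324 + 605 + 260 = 15189

15189


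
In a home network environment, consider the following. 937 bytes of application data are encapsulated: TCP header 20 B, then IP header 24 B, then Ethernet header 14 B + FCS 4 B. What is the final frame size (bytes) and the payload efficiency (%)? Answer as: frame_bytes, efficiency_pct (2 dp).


TCP segment = 937 + 20 = 957 B
IP packet = 957 + 24 = 981 B
Ethernet frame = 981 + 14 + 4 = 999 B
Efficiency = app / frame = 937 / 999 = 0.937938 = 93.7938% -> 93.79% (2 dp)

999, 93.79


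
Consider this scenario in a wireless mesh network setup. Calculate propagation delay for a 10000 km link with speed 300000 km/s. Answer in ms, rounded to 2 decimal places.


Given: distance = 10000 km, speed = 300000 km/s
Delay = distance / speed = 10000 / 300000 seconds
Delay in ms = 10000 * 1000 / 300000
Delay = 33.3333 ms
Rounded to 2 dp = 33.33 ms

33.33


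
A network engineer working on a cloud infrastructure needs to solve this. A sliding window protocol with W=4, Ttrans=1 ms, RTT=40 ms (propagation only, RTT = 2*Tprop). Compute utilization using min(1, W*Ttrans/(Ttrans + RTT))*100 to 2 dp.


Given: W = 4, Ttrans = 1 ms, RTT = 40 ms (= 2 * Tprop, Tprop = 20 ms)
Cycle time = Ttrans + RTT = 1 + 40 = 41 ms (first packet sent until its ACK returns)
W * Ttrans = 4 * 1 = 4 ms of sending per cycle
W * Ttrans / (Ttrans + RTT) = 4 / 41 = 0.097561
U = min(1, 0.097561) = 0.097561
U% = 9.76%

9.76


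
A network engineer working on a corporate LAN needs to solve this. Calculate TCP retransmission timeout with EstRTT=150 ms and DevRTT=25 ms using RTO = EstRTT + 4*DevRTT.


Given: EstRTT = 150 ms, DevRTT = 25 ms
Timeout = EstRTT + 4 * DevRTT
4 * DevRTT = 4 * 25 = 100
Timeout = 150 + 100 = 250 ms

250


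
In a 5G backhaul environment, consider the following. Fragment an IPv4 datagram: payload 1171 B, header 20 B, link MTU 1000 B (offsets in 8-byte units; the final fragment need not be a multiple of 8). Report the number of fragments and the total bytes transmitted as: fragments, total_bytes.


Max data per non-final fragment = floor((MTU - header)/8)*8 = floor((1000 - 20)/8)*8 = floor(980/8)*8 = 976 B
Final fragment needs no 8-byte alignment: it can carry up to MTU - header = 980 B
Non-final fragments needed = ceil((payload - 980) / 976) = ceil(191/976) = ceil(0.1957) = 1
Number of fragments = 1 + 1 = 2
Fragment sizes (data): 1 * 976 B + 195 B (last, 195 <= 980 OK)
Total bytes sent = payload + n_frags * header = 1171 + 2*20 = 1171 + 40 = 1211 B

2, 1211


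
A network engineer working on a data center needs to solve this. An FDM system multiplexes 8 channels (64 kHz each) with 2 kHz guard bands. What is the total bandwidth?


Given: 8 channels, 64 kHz each, guard = 2 kHz
Channel bandwidth = 8 * 64 = 512 kHz
Guard bands = 7 gaps * 2 kHz = 14 kHz
Total = 512 + 14 = 526 kHz

526


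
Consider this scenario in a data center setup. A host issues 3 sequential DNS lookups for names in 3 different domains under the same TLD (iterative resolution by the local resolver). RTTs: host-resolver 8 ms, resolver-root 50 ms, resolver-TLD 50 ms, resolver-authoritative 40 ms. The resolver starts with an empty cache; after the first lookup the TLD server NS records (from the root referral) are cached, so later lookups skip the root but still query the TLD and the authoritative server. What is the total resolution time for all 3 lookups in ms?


Lookup 1 (cold cache): local + root + TLD + auth = 8 + 50 + 50 + 40 = 148 ms
Lookups 2..3 (TLD NS cached -> skip root; new domain -> still ask TLD and auth): local + TLD + auth = 8 + 50 + 40 = 98 ms each
Remaining 2 lookups: 2 * 98 = 196 ms
Total = 148 + 196 = 344 ms

344


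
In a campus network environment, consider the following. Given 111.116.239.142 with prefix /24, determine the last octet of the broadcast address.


Given: IP = 111.116.239.142, prefix = /24
Host bits = 32 - 24 = 8
Network last octet = 142 AND mask = 0
Host part size = 2^8 - 1 = 255
Broadcast last octet = 0 OR 255 = 255

255


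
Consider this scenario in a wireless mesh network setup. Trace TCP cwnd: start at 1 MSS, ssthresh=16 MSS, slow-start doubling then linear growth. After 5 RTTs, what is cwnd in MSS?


RTT 0: cwnd = 1 MSS (initial)
RTT 1: cwnd = 2 MSS (slow start, doubled)
RTT 2: cwnd = 4 MSS (slow start, doubled)
RTT 3: cwnd = 8 MSS (slow start, doubled)
RTT 4: cwnd = 16 MSS (slow start, doubled)
RTT 5: cwnd = 17 MSS (congestion avoidance, +1)

17


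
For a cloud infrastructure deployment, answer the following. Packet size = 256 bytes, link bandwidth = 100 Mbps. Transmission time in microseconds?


Given: packet = 256 bytes, bandwidth = 100 Mbps
Packet in bits = 256 * 8 = 2048 bits
Bandwidth = 100 * 10^6 = 100000000 bps
Time = 2048 / 100000000 seconds
Time in us = 2048 * 10^6 / 100000000 = 20.48

20.48


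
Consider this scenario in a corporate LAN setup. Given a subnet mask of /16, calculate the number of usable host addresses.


Given: subnet mask /16
Host bits = 32 - 16 = 16
Total addresses = 2^16 = 65536
Usable hosts = 65536 - 2 (network + broadcast) = 65534

65534


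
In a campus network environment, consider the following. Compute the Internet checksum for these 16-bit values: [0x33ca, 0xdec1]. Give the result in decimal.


Given words: [0x33ca, 0xdec1]
Step 1: Sum all words
Raw sum = 13258 + 57025 = 70283
Step 2: Fold carry: (4747 + 1) = 4748
One's complement = ~4748 & 0xFFFF = 60787

60787


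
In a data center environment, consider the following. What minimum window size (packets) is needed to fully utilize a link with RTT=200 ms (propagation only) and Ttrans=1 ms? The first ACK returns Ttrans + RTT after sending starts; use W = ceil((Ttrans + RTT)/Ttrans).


Given: Ttrans = 1 ms, RTT = 200 ms (= 2 * Tprop, Tprop = 100 ms)
Time until first ACK returns = Ttrans + RTT = 1 + 200 = 201 ms
Need W * Ttrans >= Ttrans + RTT  ->  W >= (Ttrans + RTT) / Ttrans
(Ttrans + RTT) / Ttrans = 201 / 1 = 201
W_min = ceil(201) = 201

201


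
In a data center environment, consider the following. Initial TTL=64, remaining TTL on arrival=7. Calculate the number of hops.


Given: initial TTL = 64, received TTL = 7
Hops = initial TTL - received TTL
Hops = 64 - 7 = 57

57


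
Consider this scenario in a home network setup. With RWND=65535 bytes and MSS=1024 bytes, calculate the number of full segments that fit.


Given: RWND = 65535 bytes, MSS = 1024 bytes
Full segments = floor(RWND / MSS)
Full segments = floor(65535 / 1024)
Full segments = floor(63.999) = 63

63


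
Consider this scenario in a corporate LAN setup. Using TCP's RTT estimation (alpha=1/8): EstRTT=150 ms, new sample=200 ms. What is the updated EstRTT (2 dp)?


Given: EstRTT = 150 ms, SampleRTT = 200 ms, alpha = 1/8
New EstRTT = (1 - alpha) * EstRTT + alpha * SampleRTT
(7/8) * 150 = 131.25
(1/8) * 200 = 25
New EstRTT = 131.25 + 25 = 156.25 ms -> 156.25 ms (2 dp)

156.25


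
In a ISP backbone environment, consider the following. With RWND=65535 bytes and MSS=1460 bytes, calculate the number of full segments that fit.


Given: RWND = 65535 bytes, MSS = 1460 bytes
Full segments = floor(RWND / MSS)
Full segments = floor(65535 / 1460)
Full segments = floor(44.887) = 44

44


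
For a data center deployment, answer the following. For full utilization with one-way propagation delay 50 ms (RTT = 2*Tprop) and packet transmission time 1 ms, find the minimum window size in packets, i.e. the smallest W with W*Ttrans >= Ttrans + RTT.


Given: Ttrans = 1 ms, RTT = 100 ms (= 2 * Tprop, Tprop = 50 ms)
Time until first ACK returns = Ttrans + RTT = 1 + 100 = 101 ms
Need W * Ttrans >= Ttrans + RTT  ->  W >= (Ttrans + RTT) / Ttrans
(Ttrans + RTT) / Ttrans = 101 / 1 = 101
W_min = ceil(101) = 101

101


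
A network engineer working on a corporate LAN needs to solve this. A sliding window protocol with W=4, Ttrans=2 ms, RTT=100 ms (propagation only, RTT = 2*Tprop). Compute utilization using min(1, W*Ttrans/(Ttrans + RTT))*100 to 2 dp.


Given: W = 4, Ttrans = 2 ms, RTT = 100 ms (= 2 * Tprop, Tprop = 50 ms)
Cycle time = Ttrans + RTT = 2 + 100 = 102 ms (first packet sent until its ACK returns)
W * Ttrans = 4 * 2 = 8 ms of sending per cycle
W * Ttrans / (Ttrans + RTT) = 8 / 102 = 0.078431
U = min(1, 0.078431) = 0.078431
U% = 7.84%

7.84


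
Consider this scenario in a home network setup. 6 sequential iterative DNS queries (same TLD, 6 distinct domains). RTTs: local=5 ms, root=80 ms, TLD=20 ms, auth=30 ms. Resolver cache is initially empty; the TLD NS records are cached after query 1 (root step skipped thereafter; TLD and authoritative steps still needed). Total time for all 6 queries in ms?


Lookup 1 (cold cache): local + root + TLD + auth = 5 + 80 + 20 + 30 = 135 ms
Lookups 2..6 (TLD NS cached -> skip root; new domain -> still ask TLD and auth): local + TLD + auth = 5 + 20 + 30 = 55 ms each
Remaining 5 lookups: 5 * 55 = 275 ms
Total = 135 + 275 = 410 ms

410


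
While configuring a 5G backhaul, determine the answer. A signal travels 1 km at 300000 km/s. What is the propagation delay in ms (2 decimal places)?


Given: distance = 1 km, speed = 300000 km/s
Delay = distance / speed = 1 / 300000 seconds
Delay in ms = 1 * 1000 / 300000
Delay = 0.0033 ms
Rounded to 2 dp = 0.00 ms

0.00


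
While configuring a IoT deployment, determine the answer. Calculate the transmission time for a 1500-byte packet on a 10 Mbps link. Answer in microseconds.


Given: packet = 1500 bytes, bandwidth = 10 Mbps
Packet in bits = 1500 * 8 = 12000 bits
Bandwidth = 10 * 10^6 = 10000000 bps
Time = 12000 / 10000000 seconds
Time in us = 12000 * 10^6 / 10000000 = 1200

1200


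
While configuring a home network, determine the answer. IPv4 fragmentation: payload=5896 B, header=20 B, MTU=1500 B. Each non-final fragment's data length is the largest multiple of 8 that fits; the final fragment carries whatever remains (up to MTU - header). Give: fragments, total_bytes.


Max data per non-final fragment = floor((MTU - header)/8)*8 = floor((1500 - 20)/8)*8 = floor(1480/8)*8 = 1480 B
Final fragment needs no 8-byte alignment: it can carry up to MTU - header = 1480 B
Non-final fragments needed = ceil((payload - 1480) / 1480) = ceil(4416/1480) = ceil(2.9838) = 3
Number of fragments = 3 + 1 = 4
Fragment sizes (data): 3 * 1480 B + 1456 B (last, 1456 <= 1480 OK)
Total bytes sent = payload + n_frags * header = 5896 + 4*20 = 5896 + 80 = 5976 B

4, 5976


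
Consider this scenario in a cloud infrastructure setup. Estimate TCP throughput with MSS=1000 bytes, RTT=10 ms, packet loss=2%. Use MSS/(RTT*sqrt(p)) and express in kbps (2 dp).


Given: MSS = 1000 bytes, RTT = 10 ms, loss = 2%
RTT in seconds = 10 / 1000 = 0.01
Loss rate = 2% = 0.02
sqrt(loss) = sqrt(0.02) = 0.141421356237
Throughput (bytes/s) = 1000 / (0.01 * 0.141421356237) = 707106.7812
Throughput (kbps) = 707106.7812 * 8 / 1000 = 5656.854249 -> 5656.85 kbps (2 dp)

5656.85


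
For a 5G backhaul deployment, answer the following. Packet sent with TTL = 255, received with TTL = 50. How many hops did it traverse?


Given: initial TTL = 255, received TTL = 50
Hops = initial TTL - received TTL
Hops = 255 - 50 = 205

205


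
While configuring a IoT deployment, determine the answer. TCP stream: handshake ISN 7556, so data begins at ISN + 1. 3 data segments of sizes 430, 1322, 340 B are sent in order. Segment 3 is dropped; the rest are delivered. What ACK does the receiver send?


SYN uses sequence number 7556; first data byte = ISN + 1 = 7557.
Segment 1: SEQ = 7557, len = 430 B, covers [7557, 7986]
Segment 2: SEQ = 7987, len = 1322 B, covers [7987, 9308]
Segment 3: SEQ = 9309, len = 340 B, covers [9309, 9648] [LOST]
In-order data received: bytes [7557, 9308] (segments 1..2).
Segment 3 missing -> gap begins at byte 9309.
Cumulative ACK = next expected in-order byte = 7557 + 430 + 1322 = 9309

9309


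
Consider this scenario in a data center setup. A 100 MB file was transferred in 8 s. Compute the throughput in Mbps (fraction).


Given: file = 100 MB, time = 8 s
File in Mb = 100 * 8 = 800 Mb
Throughput = 800 / 8 Mbps
Throughput = 100 Mbps

100


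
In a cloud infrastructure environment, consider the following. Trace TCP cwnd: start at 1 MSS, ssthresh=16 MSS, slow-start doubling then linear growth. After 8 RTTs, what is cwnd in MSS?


RTT 0: cwnd = 1 MSS (initial)
RTT 1: cwnd = 2 MSS (slow start, doubled)
RTT 2: cwnd = 4 MSS (slow start, doubled)
RTT 3: cwnd = 8 MSS (slow start, doubled)
RTT 4: cwnd = 16 MSS (slow start, doubled)
RTT 5: cwnd = 17 MSS (congestion avoidance, +1)
RTT 6: cwnd = 18 MSS (congestion avoidance, +1)
RTT 7: cwnd = 19 MSS (congestion avoidance, +1)
RTT 8: cwnd = 20 MSS (congestion avoidance, +1)

20


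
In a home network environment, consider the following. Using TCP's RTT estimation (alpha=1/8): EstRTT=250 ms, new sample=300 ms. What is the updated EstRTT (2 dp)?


Given: EstRTT = 250 ms, SampleRTT = 300 ms, alpha = 1/8
New EstRTT = (1 - alpha) * EstRTT + alpha * SampleRTT
(7/8) * 250 = 218.75
(1/8) * 300 = 37.5
New EstRTT = 218.75 + 37.5 = 256.25 ms -> 256.25 ms (2 dp)

256.25


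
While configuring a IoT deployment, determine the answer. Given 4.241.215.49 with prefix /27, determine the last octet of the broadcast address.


Given: IP = 4.241.215.49, prefix = /27
Host bits = 32 - 27 = 5
Network last octet = 49 AND mask = 32
Host part size = 2^5 - 1 = 31
Broadcast last octet = 32 OR 31 = 63

63


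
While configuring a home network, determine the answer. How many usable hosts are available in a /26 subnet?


Given: subnet mask /26
Host bits = 32 - 26 = 6
Total addresses = 2^6 = 64
Usable hosts = 64 - 2 (network + broadcast) = 62

62


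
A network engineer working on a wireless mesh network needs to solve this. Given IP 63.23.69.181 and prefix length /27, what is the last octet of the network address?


Given: IP = 63.23.69.181, prefix = /27
Subnet mask = 255.255.255.224
Last octet of IP: 181
Last octet of mask: 224
Network last octet = 181 AND 224 = 160

160


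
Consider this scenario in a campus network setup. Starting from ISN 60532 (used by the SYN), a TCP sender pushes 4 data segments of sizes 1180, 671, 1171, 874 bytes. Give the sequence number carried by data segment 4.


The SYN occupies sequence number ISN = 60532, so the first data byte is ISN + 1 = 60533.
SEQ of data segment i = (ISN + 1) + sum of payload sizes of segments 1..i-1.
Segment 1: SEQ = 60533, payload = 1180 bytes
Segment 2: SEQ = 61713, payload = 671 bytes
Segment 3: SEQ = 62384, payload = 1171 bytes
Segment 4: SEQ = 63555, payload = 874 bytes
SEQ of segment 4 = 60533 + 1180 + 671 + 1171 = 63555

63555


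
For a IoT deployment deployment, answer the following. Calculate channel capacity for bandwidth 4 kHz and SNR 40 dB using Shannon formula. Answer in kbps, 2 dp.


Given: B = 4 kHz, SNR = 40 dB
SNR linear = 10^(40/10) = 10000
1 + SNR = 10001
log2(10001) = 13.2878566418
C = 4 * 1000 * 13.2878566418 = 53151.4266 bps
C = 53.151427 kbps -> 53.15 kbps (2 dp)

53.15


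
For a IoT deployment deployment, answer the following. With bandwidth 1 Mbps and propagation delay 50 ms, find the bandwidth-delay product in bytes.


Given: bandwidth = 1 Mbps, delay = 50 ms
BDP in bits = 1 * 10^6 * 50 / 1000
BDP in bits = 50000
BDP in bytes = 50000 / 8 = 6250

6250


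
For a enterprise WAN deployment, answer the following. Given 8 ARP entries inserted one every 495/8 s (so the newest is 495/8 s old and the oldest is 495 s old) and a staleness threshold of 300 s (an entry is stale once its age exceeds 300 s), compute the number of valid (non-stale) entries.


Ages are k * 495/8 s for k = 1..8 (spacing = 61.8750 s).
Entry k is valid iff k * 495/8 <= 300 iff k <= 8 * 300 / 495 = 4.8485
n_valid = floor(4.8485) = 4
(n_stale = 8 - 4 = 4)

4


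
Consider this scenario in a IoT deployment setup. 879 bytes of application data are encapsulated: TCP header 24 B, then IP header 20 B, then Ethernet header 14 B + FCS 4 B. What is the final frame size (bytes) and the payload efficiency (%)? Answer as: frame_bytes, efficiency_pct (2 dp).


TCP segment = 879 + 24 = 903 B
IP packet = 903 + 20 = 923 B
Ethernet frame = 923 + 14 + 4 = 941 B
Efficiency = app / frame = 879 / 941 = 0.934113 = 93.4113% -> 93.41% (2 dp)

941, 93.41


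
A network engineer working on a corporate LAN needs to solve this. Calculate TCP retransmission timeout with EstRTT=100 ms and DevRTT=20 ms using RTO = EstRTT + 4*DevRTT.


Given: EstRTT = 100 ms, DevRTT = 20 ms
Timeout = EstRTT + 4 * DevRTT
4 * DevRTT = 4 * 20 = 80
Timeout = 100 + 80 = 180 ms

180


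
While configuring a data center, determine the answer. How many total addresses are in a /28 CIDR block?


Given: CIDR prefix /28
Host bits = 32 - 28 = 4
Total addresses = 2^4 = 16

16


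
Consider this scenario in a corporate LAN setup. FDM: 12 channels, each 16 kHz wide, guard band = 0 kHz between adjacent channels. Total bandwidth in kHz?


Given: 12 channels, 16 kHz each, guard = 0 kHz
Channel bandwidth = 12 * 16 = 192 kHz
Guard bands = 11 gaps * 0 kHz = 0 kHz
Total = 192 + 0 = 192 kHz

192


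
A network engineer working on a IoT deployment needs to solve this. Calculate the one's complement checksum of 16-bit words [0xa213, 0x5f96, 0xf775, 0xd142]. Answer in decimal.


Given words: [0xa213, 0x5f96, 0xf775, 0xd142]
Step 1: Sum all words
Raw sum = 41491 + 24470 + 63349 + 53570 = 182880
Step 2: Fold carry: (51808 + 2) = 51810
One's complement = ~51810 & 0xFFFF = 13725

13725


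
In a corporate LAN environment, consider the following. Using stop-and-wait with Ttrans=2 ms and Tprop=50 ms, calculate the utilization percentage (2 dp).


Given: Ttrans = 2 ms, Tprop = 50 ms
RTT = 2 * Tprop = 2 * 50 = 100 ms
U = Ttrans / (Ttrans + RTT)
U = 2 / (2 + 100)
U = 2 / 102 = 0.019608
U% = 1.96%

1.96


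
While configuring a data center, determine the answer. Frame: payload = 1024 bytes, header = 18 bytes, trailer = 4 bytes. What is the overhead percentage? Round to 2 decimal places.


Given: payload = 1024 B, header = 18 B, trailer = 4 B
Overhead bytes = header + trailer = 18 + 4 = 22
Total frame = payload + overhead = 1024 + 22 = 1046
Overhead % = 22 / 1046 * 100 = 2.1033% -> 2.10% (2 dp)

2.10


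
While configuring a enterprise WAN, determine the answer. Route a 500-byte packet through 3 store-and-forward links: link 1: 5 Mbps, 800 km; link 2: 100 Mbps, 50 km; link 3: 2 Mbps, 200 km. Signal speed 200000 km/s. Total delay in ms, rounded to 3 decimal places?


Packet = 500 bytes = 4000 bits. Store-and-forward: sum (t_trans + t_prop) per link.
Link 1: t_trans = 4000/(5*10^6) s = 0.8000 ms; t_prop = 800/200000 s = 4.0000 ms; subtotal = 4.8000 ms
Link 2: t_trans = 4000/(100*10^6) s = 0.0400 ms; t_prop = 50/200000 s = 0.2500 ms; subtotal = 0.2900 ms
Link 3: t_trans = 4000/(2*10^6) s = 2.0000 ms; t_prop = 200/200000 s = 1.0000 ms; subtotal = 3.0000 ms
End-to-end = 4.8000 + 0.2900 + 3.0000 = 8.0900 ms -> 8.090 ms (3 dp)

8.090


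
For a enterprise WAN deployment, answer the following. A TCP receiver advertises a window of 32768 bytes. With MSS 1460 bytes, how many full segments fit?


Given: RWND = 32768 bytes, MSS = 1460 bytes
Full segments = floor(RWND / MSS)
Full segments = floor(32768 / 1460)
Full segments = floor(22.4438) = 22

22


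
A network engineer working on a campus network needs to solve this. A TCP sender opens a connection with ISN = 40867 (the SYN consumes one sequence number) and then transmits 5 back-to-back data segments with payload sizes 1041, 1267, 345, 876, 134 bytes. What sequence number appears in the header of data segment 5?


The SYN occupies sequence number ISN = 40867, so the first data byte is ISN + 1 = 40868.
SEQ of data segment i = (ISN + 1) + sum of payload sizes of segments 1..i-1.
Segment 1: SEQ = 40868, payload = 1041 bytes
Segment 2: SEQ = 41909, payload = 1267 bytes
Segment 3: SEQ = 43176, payload = 345 bytes
Segment 4: SEQ = 43521, payload = 876 bytes
Segment 5: SEQ = 44397, payload = 134 bytes
SEQ of segment 5 = 40868 + 1041 + 1267 + 345 + 876 = 44397

44397


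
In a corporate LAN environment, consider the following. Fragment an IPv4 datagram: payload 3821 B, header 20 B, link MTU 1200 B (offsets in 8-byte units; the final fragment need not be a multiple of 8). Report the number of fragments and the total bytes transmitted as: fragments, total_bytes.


Max data per non-final fragment = floor((MTU - header)/8)*8 = floor((1200 - 20)/8)*8 = floor(1180/8)*8 = 1176 B
Final fragment needs no 8-byte alignment: it can carry up to MTU - header = 1180 B
Non-final fragments needed = ceil((payload - 1180) / 1176) = ceil(2641/1176) = ceil(2.2457) = 3
Number of fragments = 3 + 1 = 4
Fragment sizes (data): 3 * 1176 B + 293 B (last, 293 <= 1180 OK)
Total bytes sent = payload + n_frags * header = 3821 + 4*20 = 3821 + 80 = 3901 B

4, 3901
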